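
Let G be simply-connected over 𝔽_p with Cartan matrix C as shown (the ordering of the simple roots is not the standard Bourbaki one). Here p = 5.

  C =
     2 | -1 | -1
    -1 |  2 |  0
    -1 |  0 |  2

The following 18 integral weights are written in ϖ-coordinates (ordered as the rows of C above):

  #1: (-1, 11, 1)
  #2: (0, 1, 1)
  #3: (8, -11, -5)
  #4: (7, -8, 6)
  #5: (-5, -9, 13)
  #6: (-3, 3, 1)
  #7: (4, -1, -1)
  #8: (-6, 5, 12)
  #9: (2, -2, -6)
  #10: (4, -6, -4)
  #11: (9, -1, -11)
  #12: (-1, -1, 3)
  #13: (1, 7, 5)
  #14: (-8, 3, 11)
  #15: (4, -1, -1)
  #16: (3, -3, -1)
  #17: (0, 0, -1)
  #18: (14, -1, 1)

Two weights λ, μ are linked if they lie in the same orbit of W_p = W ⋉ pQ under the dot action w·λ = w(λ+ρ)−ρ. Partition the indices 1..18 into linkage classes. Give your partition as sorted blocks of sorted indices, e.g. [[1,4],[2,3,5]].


Dynkin diagram of C (from the 4 off-diagonal −1 entries): A_3.

Each λ_j+ρ reduced to Ā_5; 3-tuples below use C's row order:

  1: (1, 2, 2)
  2: (1, 2, 2)
  3: (0, 0, 4)
  4: (1, 2, 2)
  5: (2, 2, 0)
  6: (2, 2, 0)
  7: (5, 0, 0)
  8: (1, 1, 0)
  9: (1, 2, 2)
  10: (3, 2, 0)
  11: (5, 0, 0)
  12: (0, 0, 4)
  13: (2, 2, 0)
  14: (2, 2, 0)
  15: (5, 0, 0)
  16: (2, 2, 0)
  17: (1, 1, 0)
  18: (3, 2, 0)

Partition of {1..18} into 6 W_5-dot-orbits:

[[1, 2, 4, 9], [3, 12], [5, 6, 13, 14, 16], [7, 11, 15], [8, 17], [10, 18]]


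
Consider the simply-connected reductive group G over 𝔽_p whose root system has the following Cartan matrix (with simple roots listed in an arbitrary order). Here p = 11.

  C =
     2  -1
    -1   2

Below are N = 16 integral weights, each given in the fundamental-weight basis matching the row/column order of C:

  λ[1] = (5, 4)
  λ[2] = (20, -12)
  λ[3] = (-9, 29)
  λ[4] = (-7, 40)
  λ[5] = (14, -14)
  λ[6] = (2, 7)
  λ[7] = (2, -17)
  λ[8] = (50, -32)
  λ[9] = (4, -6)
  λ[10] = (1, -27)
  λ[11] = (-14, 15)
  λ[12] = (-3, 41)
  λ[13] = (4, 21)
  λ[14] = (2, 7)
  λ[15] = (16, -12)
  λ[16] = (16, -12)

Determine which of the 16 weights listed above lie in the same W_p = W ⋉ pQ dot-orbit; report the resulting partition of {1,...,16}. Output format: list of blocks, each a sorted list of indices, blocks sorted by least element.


C ↔ A_2 under row/col permutation; |W(A_2)| = 6.

Alcove-folded reps (p=11, 16 weights, presented ϖ-order):

  1: (6, 5)
  2: (0, 1)
  3: (3, 8)
  4: (6, 2)
  5: (2, 7)
  6: (3, 8)
  7: (6, 2)
  8: (2, 7)
  9: (0, 5)
  10: (2, 7)
  11: (6, 2)
  12: (2, 7)
  13: (6, 5)
  14: (3, 8)
  15: (0, 5)
  16: (0, 5)

Linkage partition of the 16 weights (6 classes, p=11):

[[1, 13], [2], [3, 6, 14], [4, 7, 11], [5, 8, 10, 12], [9, 15, 16]]


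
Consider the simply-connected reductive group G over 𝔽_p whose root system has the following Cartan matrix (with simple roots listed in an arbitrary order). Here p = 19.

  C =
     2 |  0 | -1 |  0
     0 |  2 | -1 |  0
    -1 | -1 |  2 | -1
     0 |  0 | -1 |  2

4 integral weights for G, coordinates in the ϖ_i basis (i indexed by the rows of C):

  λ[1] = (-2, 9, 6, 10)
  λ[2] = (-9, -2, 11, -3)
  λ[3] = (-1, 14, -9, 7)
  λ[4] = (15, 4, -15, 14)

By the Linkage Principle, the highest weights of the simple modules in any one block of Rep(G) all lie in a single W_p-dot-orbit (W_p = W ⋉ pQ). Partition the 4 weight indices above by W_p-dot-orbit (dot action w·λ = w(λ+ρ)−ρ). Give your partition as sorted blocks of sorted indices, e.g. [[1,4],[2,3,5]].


Root system D_4: the 4×4 matrix C matches after relabeling.

λ_j+ρ reflected into Ā_19 (⟨·,θ^∨⟩≤19); 4-tuples as given:

  λ_1 → (8, 1, 1, 2) · λ_2 → (8, 1, 1, 2) · λ_3 → (8, 7, 0, 0) · λ_4 → (2, 9, 2, 1)

The 4 indices split into 3 linkage classes (same alcove rep ⇔ same W_19-dot-orbit):

[[1, 2], [3], [4]]


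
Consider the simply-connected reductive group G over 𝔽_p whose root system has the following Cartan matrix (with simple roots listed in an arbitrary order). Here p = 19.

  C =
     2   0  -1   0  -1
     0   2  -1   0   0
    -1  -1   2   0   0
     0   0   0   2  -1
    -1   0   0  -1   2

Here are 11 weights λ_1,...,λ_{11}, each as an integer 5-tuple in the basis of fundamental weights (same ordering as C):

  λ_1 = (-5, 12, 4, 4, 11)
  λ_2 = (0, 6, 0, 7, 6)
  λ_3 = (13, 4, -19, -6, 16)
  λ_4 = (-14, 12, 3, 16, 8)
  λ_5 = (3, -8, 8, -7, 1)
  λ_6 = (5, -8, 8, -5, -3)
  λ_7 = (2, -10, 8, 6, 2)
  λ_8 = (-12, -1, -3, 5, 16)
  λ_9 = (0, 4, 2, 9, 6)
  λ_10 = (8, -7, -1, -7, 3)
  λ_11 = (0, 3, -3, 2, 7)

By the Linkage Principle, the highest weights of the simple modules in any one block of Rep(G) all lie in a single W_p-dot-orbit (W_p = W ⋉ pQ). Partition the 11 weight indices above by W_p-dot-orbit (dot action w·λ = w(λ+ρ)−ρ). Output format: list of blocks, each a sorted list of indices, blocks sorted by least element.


A_5 Cartan matrix, 5 simple roots permuted; ρ=(1,1,1,1,1).

λ_j+ρ reflected into Ā_19 (⟨·,θ^∨⟩≤19); 5-tuples as given:

  λ_1 → (4, 1, 1, 7, 1) · λ_2 → (1, 2, 1, 3, 7) · λ_3 → (4, 1, 1, 7, 1) · λ_4 → (0, 7, 2, 2, 4) · λ_5 → (0, 7, 2, 2, 4) · λ_6 → (0, 7, 2, 2, 4) · λ_7 → (3, 6, 0, 4, 3) · λ_8 → (0, 7, 2, 2, 4) · λ_9 → (1, 2, 1, 3, 7) · λ_10 → (1, 0, 6, 4, 2) · λ_11 → (1, 2, 1, 3, 7)

These 11 weights hit 5 W_19-dot-orbits; sizes (2, 3, 4, 1, 1):

[[1, 3], [2, 9, 11], [4, 5, 6, 8], [7], [10]]


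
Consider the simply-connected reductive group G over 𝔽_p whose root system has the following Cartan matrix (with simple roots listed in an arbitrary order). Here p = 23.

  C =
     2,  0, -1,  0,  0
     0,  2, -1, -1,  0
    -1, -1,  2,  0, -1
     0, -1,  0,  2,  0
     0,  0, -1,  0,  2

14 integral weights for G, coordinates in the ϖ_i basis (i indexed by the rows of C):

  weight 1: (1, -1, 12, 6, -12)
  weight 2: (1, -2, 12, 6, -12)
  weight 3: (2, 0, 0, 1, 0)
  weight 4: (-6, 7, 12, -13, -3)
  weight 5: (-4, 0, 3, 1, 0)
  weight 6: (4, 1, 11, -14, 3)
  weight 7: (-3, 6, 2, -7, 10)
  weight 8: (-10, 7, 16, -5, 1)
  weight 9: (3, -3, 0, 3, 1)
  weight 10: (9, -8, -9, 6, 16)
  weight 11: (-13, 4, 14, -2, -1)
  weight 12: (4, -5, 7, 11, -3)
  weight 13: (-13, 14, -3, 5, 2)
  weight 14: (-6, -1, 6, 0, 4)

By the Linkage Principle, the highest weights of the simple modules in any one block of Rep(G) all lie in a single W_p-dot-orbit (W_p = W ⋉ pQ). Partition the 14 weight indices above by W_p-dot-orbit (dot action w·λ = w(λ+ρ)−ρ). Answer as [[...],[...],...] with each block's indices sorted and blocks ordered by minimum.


Cartan matrix: type D_5 (|W|=1920); un-permuting the 5 rows.

λ_j+ρ reflected into Ā_23 (⟨·,θ^∨⟩≤23); 5-tuples as given:

  λ_1+ρ ↦ (2, 1, 1, 6, 11)
  λ_2+ρ ↦ (2, 1, 1, 6, 11)
  λ_3+ρ ↦ (3, 1, 1, 2, 1)
  λ_4+ρ ↦ (5, 0, 2, 8, 2)
  λ_5+ρ ↦ (3, 1, 1, 2, 1)
  λ_6+ρ ↦ (5, 1, 0, 1, 4)
  λ_7+ρ ↦ (2, 1, 1, 6, 11)
  λ_8+ρ ↦ (5, 0, 2, 8, 2)
  λ_9+ρ ↦ (3, 1, 1, 2, 1)
  λ_10+ρ ↦ (5, 0, 2, 8, 2)
  λ_11+ρ ↦ (12, 0, 3, 1, 0)
  λ_12+ρ ↦ (5, 0, 2, 8, 2)
  λ_13+ρ ↦ (2, 1, 1, 6, 11)
  λ_14+ρ ↦ (5, 0, 2, 1, 5)

Grouping the 14 weights by Ā_23-representative: 6 linkage classes.

[[1, 2, 7, 13], [3, 5, 9], [4, 8, 10, 12], [6], [11], [14]]


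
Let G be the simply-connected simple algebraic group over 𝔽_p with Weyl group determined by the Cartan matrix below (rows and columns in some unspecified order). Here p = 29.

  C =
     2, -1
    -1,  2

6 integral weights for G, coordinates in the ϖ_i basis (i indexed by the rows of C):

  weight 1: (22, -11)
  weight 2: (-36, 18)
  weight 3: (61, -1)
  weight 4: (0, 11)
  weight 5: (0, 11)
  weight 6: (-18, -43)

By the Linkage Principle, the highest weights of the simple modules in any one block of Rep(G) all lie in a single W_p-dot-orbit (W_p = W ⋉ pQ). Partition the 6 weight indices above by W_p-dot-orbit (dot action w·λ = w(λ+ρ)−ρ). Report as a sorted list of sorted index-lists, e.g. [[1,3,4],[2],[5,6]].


Root system A_2: the 2×2 matrix C matches after relabeling.

W_29-reps of the 6 weights in Ā_29 (same 2-coord order as C):

  λ_1+ρ ↦ (13, 10)
  λ_2+ρ ↦ (13, 10)
  λ_3+ρ ↦ (0, 25)
  λ_4+ρ ↦ (1, 12)
  λ_5+ρ ↦ (1, 12)
  λ_6+ρ ↦ (1, 12)

Grouping the 6 weights by Ā_29-representative: 3 linkage classes.

[[1, 2], [3], [4, 5, 6]]


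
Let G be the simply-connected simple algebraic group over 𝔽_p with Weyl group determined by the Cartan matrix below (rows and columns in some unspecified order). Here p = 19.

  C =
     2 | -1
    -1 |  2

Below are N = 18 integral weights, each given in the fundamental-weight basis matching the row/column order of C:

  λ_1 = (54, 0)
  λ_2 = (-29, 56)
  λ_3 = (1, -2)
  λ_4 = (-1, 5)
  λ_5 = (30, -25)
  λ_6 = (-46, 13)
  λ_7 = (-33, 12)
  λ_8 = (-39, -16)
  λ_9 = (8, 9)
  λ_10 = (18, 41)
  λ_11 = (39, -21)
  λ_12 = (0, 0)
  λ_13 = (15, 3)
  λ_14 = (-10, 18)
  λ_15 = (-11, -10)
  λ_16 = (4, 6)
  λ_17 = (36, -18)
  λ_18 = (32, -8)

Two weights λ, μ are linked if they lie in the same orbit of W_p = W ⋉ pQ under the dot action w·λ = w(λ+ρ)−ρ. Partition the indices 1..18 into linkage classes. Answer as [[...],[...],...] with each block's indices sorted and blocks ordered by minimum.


Type A_2, rank 2, |W|=6; reorder rows/cols to standard.

λ_j+ρ reflected into Ā_19 (⟨·,θ^∨⟩≤19); 2-tuples as given:

    1: (1, 1)
    2: (9, 10)
    3: (1, 1)
    4: (0, 6)
    5: (5, 7)
    6: (5, 7)
    7: (0, 6)
    8: (4, 15)
    9: (9, 10)
    10: (4, 15)
    11: (1, 1)
    12: (1, 1)
    13: (15, 3)
    14: (9, 10)
    15: (9, 10)
    16: (5, 7)
    17: (1, 1)
    18: (5, 7)

Linkage partition of the 18 weights (6 classes, p=19):

[[1, 3, 11, 12, 17], [2, 9, 14, 15], [4, 7], [5, 6, 16, 18], [8, 10], [13]]


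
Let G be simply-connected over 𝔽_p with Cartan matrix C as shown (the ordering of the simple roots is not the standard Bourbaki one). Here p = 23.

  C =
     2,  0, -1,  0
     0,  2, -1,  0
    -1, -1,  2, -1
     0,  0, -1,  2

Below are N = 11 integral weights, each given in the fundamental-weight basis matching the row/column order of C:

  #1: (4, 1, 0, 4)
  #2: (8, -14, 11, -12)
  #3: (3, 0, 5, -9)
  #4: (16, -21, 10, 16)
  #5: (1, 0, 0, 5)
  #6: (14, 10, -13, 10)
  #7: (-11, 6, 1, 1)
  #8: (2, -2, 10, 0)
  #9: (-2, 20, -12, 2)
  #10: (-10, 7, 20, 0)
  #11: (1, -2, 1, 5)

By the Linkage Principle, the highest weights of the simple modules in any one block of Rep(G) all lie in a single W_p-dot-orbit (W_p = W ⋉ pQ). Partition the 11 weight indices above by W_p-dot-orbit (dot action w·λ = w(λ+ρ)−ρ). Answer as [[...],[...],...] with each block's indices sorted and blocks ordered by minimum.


Dynkin diagram of C (from the 6 off-diagonal −1 entries): D_4.

λ_j+ρ reflected into Ā_23 (⟨·,θ^∨⟩≤23); 4-tuples as given:

  1: (5, 2, 1, 5);  2: (3, 1, 8, 1);  3: (2, 1, 1, 6);  4: (5, 2, 1, 5);  5: (2, 1, 1, 6);  6: (3, 1, 8, 1);  7: (2, 1, 1, 6);  8: (3, 1, 8, 1);  9: (3, 1, 8, 1);  10: (2, 1, 1, 6);  11: (2, 1, 1, 6)

These 11 weights hit 3 W_23-dot-orbits; sizes (2, 4, 5):

[[1, 4], [2, 6, 8, 9], [3, 5, 7, 10, 11]]


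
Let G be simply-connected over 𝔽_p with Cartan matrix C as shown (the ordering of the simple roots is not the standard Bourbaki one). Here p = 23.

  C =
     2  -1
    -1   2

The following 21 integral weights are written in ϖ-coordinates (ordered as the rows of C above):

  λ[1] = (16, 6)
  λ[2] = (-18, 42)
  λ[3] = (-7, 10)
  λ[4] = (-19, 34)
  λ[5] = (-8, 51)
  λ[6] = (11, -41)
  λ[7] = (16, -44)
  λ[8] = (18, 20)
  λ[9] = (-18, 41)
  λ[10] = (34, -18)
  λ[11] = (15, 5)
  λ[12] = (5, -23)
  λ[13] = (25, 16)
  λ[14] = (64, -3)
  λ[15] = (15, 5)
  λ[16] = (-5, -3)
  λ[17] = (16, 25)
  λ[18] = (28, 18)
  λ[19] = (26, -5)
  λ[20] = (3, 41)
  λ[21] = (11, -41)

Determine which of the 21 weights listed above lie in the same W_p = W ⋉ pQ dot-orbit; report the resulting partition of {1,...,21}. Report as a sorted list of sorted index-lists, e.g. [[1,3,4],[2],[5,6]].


Cartan matrix: type A_2 (|W|=6); un-permuting the 2 rows.

W_23-reps of the 21 weights in Ā_23 (same 2-coord order as C):

  1: (16, 6)
  2: (3, 3)
  3: (6, 5)
  4: (6, 5)
  5: (16, 6)
  6: (6, 5)
  7: (3, 3)
  8: (2, 4)
  9: (2, 4)
  10: (6, 5)
  11: (16, 6)
  12: (16, 6)
  13: (3, 3)
  14: (2, 4)
  15: (16, 6)
  16: (2, 4)
  17: (3, 3)
  18: (2, 4)
  19: (19, 0)
  20: (19, 0)
  21: (6, 5)

Grouping the 21 weights by Ā_23-representative: 5 linkage classes.

[[1, 5, 11, 12, 15], [2, 7, 13, 17], [3, 4, 6, 10, 21], [8, 9, 14, 16, 18], [19, 20]]


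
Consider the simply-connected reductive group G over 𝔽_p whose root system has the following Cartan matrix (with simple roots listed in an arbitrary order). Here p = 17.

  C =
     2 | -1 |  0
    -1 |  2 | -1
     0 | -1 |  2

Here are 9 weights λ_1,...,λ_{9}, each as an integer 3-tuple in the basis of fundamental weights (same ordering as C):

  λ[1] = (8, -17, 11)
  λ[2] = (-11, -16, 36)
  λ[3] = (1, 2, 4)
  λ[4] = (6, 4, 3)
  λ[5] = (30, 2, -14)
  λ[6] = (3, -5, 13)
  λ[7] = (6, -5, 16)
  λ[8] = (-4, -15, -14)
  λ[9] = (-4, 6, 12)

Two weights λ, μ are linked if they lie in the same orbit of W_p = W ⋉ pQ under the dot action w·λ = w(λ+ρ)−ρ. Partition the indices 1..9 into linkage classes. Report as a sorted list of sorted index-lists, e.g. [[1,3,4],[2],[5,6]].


A_3 Cartan matrix, 3 simple roots permuted; ρ=(1,1,1).

Ā_17 reps of the 9 weights (A_3, coords as presented):

  λ_1 → (7, 5, 4);  λ_2 → (2, 3, 5);  λ_3 → (2, 3, 5);  λ_4 → (7, 5, 4);  λ_5 → (0, 4, 10);  λ_6 → (0, 4, 10);  λ_7 → (0, 4, 10);  λ_8 → (0, 4, 10);  λ_9 → (0, 4, 10)

These 9 weights hit 3 W_17-dot-orbits; sizes (2, 2, 5):

[[1, 4], [2, 3], [5, 6, 7, 8, 9]]


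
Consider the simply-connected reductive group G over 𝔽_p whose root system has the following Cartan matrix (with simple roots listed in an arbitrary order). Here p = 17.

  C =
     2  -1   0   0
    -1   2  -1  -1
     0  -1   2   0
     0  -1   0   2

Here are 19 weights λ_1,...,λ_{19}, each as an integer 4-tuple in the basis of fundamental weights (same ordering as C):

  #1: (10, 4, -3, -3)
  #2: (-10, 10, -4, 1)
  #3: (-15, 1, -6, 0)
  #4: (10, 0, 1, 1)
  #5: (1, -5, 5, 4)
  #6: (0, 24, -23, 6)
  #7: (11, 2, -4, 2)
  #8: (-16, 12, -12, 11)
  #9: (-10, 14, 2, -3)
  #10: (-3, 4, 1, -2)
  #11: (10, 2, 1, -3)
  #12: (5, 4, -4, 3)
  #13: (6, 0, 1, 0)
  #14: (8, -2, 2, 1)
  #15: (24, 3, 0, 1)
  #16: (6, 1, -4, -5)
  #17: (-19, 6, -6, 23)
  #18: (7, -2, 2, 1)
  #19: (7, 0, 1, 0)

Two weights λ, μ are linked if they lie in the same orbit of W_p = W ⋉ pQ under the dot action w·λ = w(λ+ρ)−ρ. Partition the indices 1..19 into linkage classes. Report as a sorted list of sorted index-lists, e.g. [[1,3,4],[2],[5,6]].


D_4 Cartan matrix, 4 simple roots permuted; ρ=(1,1,1,1).

Folding the 19 weights λ_j+ρ into Ā_17 (reps in the given 4-coord order):

  λ_1+ρ ↦ (11, 1, 2, 2) · λ_2+ρ ↦ (8, 1, 2, 1) · λ_3+ρ ↦ (11, 1, 2, 2) · λ_4+ρ ↦ (11, 1, 2, 2) · λ_5+ρ ↦ (2, 2, 2, 1) · λ_6+ρ ↦ (7, 1, 2, 1) · λ_7+ρ ↦ (11, 1, 2, 2) · λ_8+ρ ↦ (2, 2, 2, 1) · λ_9+ρ ↦ (8, 1, 2, 1) · λ_10+ρ ↦ (2, 2, 2, 1) · λ_11+ρ ↦ (11, 1, 2, 2) · λ_12+ρ ↦ (6, 2, 3, 4) · λ_13+ρ ↦ (7, 1, 2, 1) · λ_14+ρ ↦ (8, 1, 2, 1) · λ_15+ρ ↦ (2, 2, 2, 1) · λ_16+ρ ↦ (2, 2, 2, 1) · λ_17+ρ ↦ (7, 1, 2, 1) · λ_18+ρ ↦ (7, 1, 2, 1) · λ_19+ρ ↦ (8, 1, 2, 1)

The 19 indices split into 5 linkage classes (same alcove rep ⇔ same W_17-dot-orbit):

[[1, 3, 4, 7, 11], [2, 9, 14, 19], [5, 8, 10, 15, 16], [6, 13, 17, 18], [12]]


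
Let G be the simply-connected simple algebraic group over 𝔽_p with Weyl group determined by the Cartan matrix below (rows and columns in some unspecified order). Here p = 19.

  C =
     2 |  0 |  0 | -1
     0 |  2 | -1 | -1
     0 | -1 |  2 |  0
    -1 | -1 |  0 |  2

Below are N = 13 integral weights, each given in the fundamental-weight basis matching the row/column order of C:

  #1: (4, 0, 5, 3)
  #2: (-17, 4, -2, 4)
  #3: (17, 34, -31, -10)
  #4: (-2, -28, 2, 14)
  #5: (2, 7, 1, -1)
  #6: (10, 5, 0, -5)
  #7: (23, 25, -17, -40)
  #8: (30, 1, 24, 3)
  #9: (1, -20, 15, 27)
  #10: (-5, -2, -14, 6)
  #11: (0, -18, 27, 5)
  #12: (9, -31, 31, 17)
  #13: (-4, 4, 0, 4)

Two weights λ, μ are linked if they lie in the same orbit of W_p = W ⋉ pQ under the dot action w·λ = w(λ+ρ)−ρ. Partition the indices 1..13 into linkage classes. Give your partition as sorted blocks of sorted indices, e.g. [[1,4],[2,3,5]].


Root system A_4: the 4×4 matrix C matches after relabeling.

λ_j+ρ reflected into Ā_19 (⟨·,θ^∨⟩≤19); 4-tuples as given:

  λ_1 → (5, 1, 6, 4) · λ_2 → (5, 1, 6, 4) · λ_3 → (5, 1, 6, 4) · λ_4 → (5, 1, 6, 4) · λ_5 → (3, 8, 2, 0) · λ_6 → (7, 2, 1, 4) · λ_7 → (5, 1, 6, 4) · λ_8 → (7, 2, 1, 4) · λ_9 → (3, 8, 2, 0) · λ_10 → (7, 2, 1, 4) · λ_11 → (1, 6, 2, 1) · λ_12 → (1, 6, 2, 1) · λ_13 → (3, 5, 1, 2)

Grouping the 13 weights by Ā_19-representative: 5 linkage classes.

[[1, 2, 3, 4, 7], [5, 9], [6, 8, 10], [11, 12], [13]]


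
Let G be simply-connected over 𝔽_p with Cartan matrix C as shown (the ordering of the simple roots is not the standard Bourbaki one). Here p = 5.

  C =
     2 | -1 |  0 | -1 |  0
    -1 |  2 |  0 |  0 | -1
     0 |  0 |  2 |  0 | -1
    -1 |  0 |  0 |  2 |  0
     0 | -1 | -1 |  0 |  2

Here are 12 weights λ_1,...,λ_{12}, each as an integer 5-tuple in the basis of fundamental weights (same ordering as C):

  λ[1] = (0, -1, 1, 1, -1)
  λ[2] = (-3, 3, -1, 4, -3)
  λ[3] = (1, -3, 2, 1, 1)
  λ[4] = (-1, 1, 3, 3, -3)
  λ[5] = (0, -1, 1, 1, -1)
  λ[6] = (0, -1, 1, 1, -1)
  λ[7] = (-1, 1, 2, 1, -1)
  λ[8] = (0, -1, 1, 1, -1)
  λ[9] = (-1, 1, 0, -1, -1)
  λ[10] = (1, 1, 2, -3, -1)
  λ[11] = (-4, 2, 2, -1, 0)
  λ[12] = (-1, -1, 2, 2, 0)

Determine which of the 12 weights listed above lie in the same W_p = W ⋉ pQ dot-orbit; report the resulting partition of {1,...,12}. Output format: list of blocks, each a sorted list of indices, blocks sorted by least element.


Cartan matrix: type A_5 (|W|=720); un-permuting the 5 rows.

Ā_5 reps of the 12 weights (A_5, coords as presented):

  1: (1, 0, 2, 2, 0) · 2: (2, 0, 0, 1, 0) · 3: (0, 2, 1, 0, 0) · 4: (0, 0, 1, 1, 1) · 5: (1, 0, 2, 2, 0) · 6: (1, 0, 2, 2, 0) · 7: (0, 2, 1, 0, 0) · 8: (1, 0, 2, 2, 0) · 9: (0, 2, 1, 0, 0) · 10: (0, 2, 1, 0, 0) · 11: (0, 0, 1, 1, 1) · 12: (0, 0, 1, 1, 1)

The 12 indices split into 4 linkage classes (same alcove rep ⇔ same W_5-dot-orbit):

[[1, 5, 6, 8], [2], [3, 7, 9, 10], [4, 11, 12]]


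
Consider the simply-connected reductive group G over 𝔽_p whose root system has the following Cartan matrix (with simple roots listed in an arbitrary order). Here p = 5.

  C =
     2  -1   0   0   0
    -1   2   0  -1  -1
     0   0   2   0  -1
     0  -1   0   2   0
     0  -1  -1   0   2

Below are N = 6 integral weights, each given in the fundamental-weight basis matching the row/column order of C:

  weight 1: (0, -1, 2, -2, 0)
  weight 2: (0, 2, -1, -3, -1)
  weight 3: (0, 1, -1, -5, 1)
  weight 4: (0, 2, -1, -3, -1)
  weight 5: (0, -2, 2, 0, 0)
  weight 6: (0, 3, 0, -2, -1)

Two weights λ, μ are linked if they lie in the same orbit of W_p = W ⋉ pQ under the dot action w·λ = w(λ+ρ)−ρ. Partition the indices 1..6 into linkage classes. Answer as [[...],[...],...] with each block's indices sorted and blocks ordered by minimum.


Root system D_5: the 5×5 matrix C matches after relabeling.

Each λ_j+ρ reduced to Ā_5; 5-tuples below use C's row order:

  [1] (0, 1, 3, 0, 0)
  [2] (1, 1, 0, 2, 0)
  [3] (1, 1, 0, 2, 0)
  [4] (1, 1, 0, 2, 0)
  [5] (0, 1, 3, 0, 0)
  [6] (0, 1, 3, 0, 0)

Grouping the 6 weights by Ā_5-representative: 2 linkage classes.

[[1, 5, 6], [2, 3, 4]]


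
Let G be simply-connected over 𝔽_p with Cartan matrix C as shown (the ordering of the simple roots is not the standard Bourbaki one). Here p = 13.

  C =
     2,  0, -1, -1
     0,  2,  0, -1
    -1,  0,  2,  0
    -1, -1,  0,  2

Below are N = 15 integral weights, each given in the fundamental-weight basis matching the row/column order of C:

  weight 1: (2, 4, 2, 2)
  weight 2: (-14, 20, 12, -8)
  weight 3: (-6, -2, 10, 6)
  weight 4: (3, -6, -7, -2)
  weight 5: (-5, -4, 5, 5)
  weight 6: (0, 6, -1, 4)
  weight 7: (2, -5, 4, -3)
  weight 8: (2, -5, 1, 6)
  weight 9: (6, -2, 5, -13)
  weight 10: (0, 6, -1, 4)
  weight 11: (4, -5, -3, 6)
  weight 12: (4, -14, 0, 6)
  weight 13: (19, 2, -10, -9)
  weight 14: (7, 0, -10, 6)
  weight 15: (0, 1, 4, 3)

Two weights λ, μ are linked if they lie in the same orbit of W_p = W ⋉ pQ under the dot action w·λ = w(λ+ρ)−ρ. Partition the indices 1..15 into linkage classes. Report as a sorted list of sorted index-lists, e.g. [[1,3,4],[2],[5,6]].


Cartan matrix: type A_4 (|W|=120); un-permuting the 4 rows.

Each λ_j+ρ reduced to Ā_13; 4-tuples below use C's row order:

  λ_1 → (3, 4, 2, 3);  λ_2 → (1, 7, 0, 5);  λ_3 → (5, 1, 6, 1);  λ_4 → (3, 2, 2, 1);  λ_5 → (3, 2, 2, 1);  λ_6 → (1, 7, 0, 5);  λ_7 → (3, 2, 2, 1);  λ_8 → (3, 4, 2, 3);  λ_9 → (1, 7, 0, 5);  λ_10 → (1, 7, 0, 5);  λ_11 → (3, 4, 2, 3);  λ_12 → (1, 7, 0, 5);  λ_13 → (3, 2, 2, 1);  λ_14 → (1, 2, 5, 4);  λ_15 → (1, 2, 5, 4)

5 distinct reps among the 15 weights ⇒ 5 W_13-linkage classes:

[[1, 8, 11], [2, 6, 9, 10, 12], [3], [4, 5, 7, 13], [14, 15]]


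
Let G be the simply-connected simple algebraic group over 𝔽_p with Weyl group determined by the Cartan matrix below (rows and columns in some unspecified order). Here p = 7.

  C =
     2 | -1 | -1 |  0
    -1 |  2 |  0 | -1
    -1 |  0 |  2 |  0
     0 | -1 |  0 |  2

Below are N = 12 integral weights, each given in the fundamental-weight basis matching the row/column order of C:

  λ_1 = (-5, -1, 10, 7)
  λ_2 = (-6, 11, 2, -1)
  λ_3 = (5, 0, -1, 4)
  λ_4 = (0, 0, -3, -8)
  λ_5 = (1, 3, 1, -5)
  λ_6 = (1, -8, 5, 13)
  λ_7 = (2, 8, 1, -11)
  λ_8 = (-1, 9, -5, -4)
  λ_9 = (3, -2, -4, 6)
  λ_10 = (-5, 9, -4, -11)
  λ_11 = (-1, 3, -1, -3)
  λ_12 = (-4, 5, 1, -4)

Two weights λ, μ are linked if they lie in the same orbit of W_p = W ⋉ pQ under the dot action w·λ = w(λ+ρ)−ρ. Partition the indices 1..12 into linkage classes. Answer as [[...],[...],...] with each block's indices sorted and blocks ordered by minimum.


Dynkin diagram of C (from the 6 off-diagonal −1 entries): A_4.

λ_j+ρ reflected into Ā_7 (⟨·,θ^∨⟩≤7); 4-tuples as given:

    λ_1 → (0, 1, 0, 3)
    λ_2 → (0, 2, 0, 2)
    λ_3 → (1, 1, 5, 0)
    λ_4 → (1, 1, 5, 0)
    λ_5 → (2, 0, 1, 3)
    λ_6 → (1, 1, 5, 0)
    λ_7 → (1, 2, 2, 0)
    λ_8 → (1, 3, 3, 0)
    λ_9 → (0, 1, 0, 3)
    λ_10 → (1, 3, 3, 0)
    λ_11 → (0, 2, 0, 2)
    λ_12 → (2, 0, 1, 3)

The 12 indices split into 6 linkage classes (same alcove rep ⇔ same W_7-dot-orbit):

[[1, 9], [2, 11], [3, 4, 6], [5, 12], [7], [8, 10]]


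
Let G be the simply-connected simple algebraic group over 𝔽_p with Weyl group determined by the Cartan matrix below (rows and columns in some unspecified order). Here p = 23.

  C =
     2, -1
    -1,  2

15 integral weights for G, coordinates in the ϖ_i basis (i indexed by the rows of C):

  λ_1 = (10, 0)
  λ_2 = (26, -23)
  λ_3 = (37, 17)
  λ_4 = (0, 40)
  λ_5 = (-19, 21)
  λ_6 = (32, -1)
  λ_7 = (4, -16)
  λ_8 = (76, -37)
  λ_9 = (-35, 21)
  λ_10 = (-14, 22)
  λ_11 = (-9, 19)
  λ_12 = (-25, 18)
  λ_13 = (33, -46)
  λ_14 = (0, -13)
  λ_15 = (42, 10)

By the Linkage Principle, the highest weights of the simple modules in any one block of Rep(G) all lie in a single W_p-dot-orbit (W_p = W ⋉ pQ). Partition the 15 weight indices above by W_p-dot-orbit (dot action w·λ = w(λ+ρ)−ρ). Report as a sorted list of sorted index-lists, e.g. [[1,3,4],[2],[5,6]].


C ↔ A_2 under row/col permutation; |W(A_2)| = 6.

Ā_23 reps of the 15 weights (A_2, coords as presented):

  λ_1 → (11, 1) · λ_2 → (1, 18) · λ_3 → (10, 5) · λ_4 → (18, 4) · λ_5 → (18, 4) · λ_6 → (13, 10) · λ_7 → (10, 5) · λ_8 → (10, 5) · λ_9 → (11, 1) · λ_10 → (13, 10) · λ_11 → (8, 12) · λ_12 → (18, 4) · λ_13 → (11, 1) · λ_14 → (11, 1) · λ_15 → (8, 12)

The 15 indices split into 6 linkage classes (same alcove rep ⇔ same W_23-dot-orbit):

[[1, 9, 13, 14], [2], [3, 7, 8], [4, 5, 12], [6, 10], [11, 15]]


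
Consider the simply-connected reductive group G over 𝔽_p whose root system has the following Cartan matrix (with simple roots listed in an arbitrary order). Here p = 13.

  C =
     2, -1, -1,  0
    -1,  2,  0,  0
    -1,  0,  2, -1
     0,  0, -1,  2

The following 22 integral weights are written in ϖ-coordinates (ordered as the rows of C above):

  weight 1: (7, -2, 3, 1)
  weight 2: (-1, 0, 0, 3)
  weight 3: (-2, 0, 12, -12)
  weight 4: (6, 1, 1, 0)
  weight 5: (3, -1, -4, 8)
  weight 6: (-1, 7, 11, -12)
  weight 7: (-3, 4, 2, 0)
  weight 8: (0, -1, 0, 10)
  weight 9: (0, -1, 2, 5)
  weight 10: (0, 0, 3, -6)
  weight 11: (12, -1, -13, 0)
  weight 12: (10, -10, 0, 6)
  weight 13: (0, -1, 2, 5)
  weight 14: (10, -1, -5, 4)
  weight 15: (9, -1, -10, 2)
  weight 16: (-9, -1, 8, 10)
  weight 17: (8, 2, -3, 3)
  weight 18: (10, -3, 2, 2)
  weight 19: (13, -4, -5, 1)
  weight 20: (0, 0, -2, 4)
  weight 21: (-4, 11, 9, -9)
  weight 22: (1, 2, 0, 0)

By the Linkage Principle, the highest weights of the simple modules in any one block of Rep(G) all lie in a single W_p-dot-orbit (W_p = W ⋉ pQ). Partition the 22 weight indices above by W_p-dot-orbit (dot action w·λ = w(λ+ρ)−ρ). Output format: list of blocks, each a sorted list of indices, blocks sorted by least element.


Type A_4, rank 4, |W|=120; reorder rows/cols to standard.

λ_j+ρ reflected into Ā_13 (⟨·,θ^∨⟩≤13); 4-tuples as given:

  1: (7, 0, 4, 1) · 2: (0, 1, 1, 4) · 3: (1, 0, 1, 11) · 4: (7, 2, 2, 1) · 5: (1, 0, 3, 6) · 6: (0, 1, 1, 4) · 7: (2, 3, 1, 1) · 8: (1, 0, 1, 11) · 9: (1, 0, 3, 6) · 10: (0, 1, 1, 4) · 11: (1, 0, 1, 11) · 12: (2, 3, 1, 1) · 13: (1, 0, 3, 6) · 14: (7, 0, 4, 1) · 15: (1, 0, 3, 6) · 16: (0, 1, 1, 4) · 17: (7, 2, 2, 1) · 18: (7, 2, 2, 1) · 19: (7, 2, 2, 1) · 20: (0, 1, 1, 4) · 21: (2, 3, 1, 1) · 22: (2, 3, 1, 1)

These 22 weights hit 6 W_13-dot-orbits; sizes (2, 5, 3, 4, 4, 4):

[[1, 14], [2, 6, 10, 16, 20], [3, 8, 11], [4, 17, 18, 19], [5, 9, 13, 15], [7, 12, 21, 22]]


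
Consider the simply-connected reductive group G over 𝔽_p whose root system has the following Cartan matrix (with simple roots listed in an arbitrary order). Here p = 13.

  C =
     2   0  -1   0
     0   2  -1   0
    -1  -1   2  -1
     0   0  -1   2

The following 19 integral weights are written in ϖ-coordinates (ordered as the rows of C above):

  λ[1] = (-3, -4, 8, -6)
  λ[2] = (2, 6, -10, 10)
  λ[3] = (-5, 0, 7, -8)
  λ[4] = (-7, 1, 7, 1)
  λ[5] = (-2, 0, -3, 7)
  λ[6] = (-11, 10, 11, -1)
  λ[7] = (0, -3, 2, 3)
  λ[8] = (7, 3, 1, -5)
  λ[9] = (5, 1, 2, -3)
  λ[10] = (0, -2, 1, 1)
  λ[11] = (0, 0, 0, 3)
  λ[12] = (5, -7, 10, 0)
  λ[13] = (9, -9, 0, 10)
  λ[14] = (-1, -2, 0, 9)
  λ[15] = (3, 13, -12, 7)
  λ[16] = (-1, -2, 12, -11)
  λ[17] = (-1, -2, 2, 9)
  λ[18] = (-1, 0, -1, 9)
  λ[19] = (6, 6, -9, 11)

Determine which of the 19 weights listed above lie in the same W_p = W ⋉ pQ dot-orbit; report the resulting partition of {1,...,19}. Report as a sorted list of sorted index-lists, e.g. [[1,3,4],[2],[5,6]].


Cartan matrix: type D_4 (|W|=192); un-permuting the 4 rows.

Ā_13 reps of the 19 weights (D_4, coords as presented):

  [1] (1, 2, 1, 4) · [2] (6, 2, 1, 2) · [3] (1, 2, 1, 4) · [4] (6, 2, 1, 2) · [5] (1, 1, 1, 4) · [6] (0, 1, 0, 10) · [7] (1, 2, 1, 4) · [8] (6, 2, 1, 2) · [9] (6, 2, 1, 2) · [10] (1, 1, 1, 2) · [11] (1, 1, 1, 4) · [12] (1, 1, 1, 4) · [13] (1, 1, 1, 2) · [14] (0, 1, 0, 10) · [15] (6, 2, 1, 2) · [16] (0, 1, 0, 10) · [17] (0, 1, 0, 10) · [18] (0, 1, 0, 10) · [19] (1, 1, 1, 4)

The 19 indices split into 5 linkage classes (same alcove rep ⇔ same W_13-dot-orbit):

[[1, 3, 7], [2, 4, 8, 9, 15], [5, 11, 12, 19], [6, 14, 16, 17, 18], [10, 13]]


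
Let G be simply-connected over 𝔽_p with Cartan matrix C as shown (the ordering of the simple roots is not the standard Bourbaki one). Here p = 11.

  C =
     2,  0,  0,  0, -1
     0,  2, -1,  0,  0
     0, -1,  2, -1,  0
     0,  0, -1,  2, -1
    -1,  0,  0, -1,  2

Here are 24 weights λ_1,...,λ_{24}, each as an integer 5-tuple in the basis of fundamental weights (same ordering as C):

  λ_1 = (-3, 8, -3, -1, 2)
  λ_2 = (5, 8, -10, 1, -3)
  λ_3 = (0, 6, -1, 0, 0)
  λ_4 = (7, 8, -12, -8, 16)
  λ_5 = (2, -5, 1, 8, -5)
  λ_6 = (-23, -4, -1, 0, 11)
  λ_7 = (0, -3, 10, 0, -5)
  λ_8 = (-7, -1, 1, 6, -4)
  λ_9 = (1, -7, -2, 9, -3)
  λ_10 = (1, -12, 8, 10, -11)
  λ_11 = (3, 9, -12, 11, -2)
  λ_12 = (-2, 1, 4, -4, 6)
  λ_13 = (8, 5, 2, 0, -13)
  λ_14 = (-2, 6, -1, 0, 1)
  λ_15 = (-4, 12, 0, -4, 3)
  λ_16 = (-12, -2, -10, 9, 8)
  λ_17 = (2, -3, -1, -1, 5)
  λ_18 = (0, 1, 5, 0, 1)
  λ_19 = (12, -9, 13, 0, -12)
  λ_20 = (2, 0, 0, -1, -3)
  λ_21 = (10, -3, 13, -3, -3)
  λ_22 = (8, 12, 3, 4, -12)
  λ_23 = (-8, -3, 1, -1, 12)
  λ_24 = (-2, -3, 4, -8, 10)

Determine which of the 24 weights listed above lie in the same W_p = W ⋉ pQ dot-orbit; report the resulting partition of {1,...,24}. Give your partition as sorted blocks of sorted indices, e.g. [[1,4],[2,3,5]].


C ↔ A_5 under row/col permutation; |W(A_5)| = 720.

Each λ_j+ρ reduced to Ā_11; 5-tuples below use C's row order:

    [1] (1, 7, 0, 1, 1)
    [2] (3, 0, 0, 2, 4)
    [3] (1, 7, 0, 1, 1)
    [4] (1, 2, 2, 3, 3)
    [5] (1, 2, 2, 3, 3)
    [6] (1, 0, 1, 1, 0)
    [7] (0, 1, 6, 1, 2)
    [8] (3, 0, 0, 2, 4)
    [9] (0, 1, 6, 1, 2)
    [10] (1, 0, 1, 1, 0)
    [11] (1, 3, 7, 0, 0)
    [12] (1, 2, 2, 3, 3)
    [13] (0, 1, 6, 1, 2)
    [14] (1, 7, 0, 1, 1)
    [15] (1, 7, 0, 1, 1)
    [16] (1, 0, 1, 1, 0)
    [17] (3, 0, 0, 2, 4)
    [18] (0, 1, 6, 1, 2)
    [19] (1, 2, 2, 3, 3)
    [20] (1, 0, 1, 1, 0)
    [21] (1, 7, 0, 1, 1)
    [22] (3, 0, 0, 2, 4)
    [23] (3, 0, 0, 2, 4)
    [24] (1, 2, 2, 3, 3)

The 24 indices split into 6 linkage classes (same alcove rep ⇔ same W_11-dot-orbit):

[[1, 3, 14, 15, 21], [2, 8, 17, 22, 23], [4, 5, 12, 19, 24], [6, 10, 16, 20], [7, 9, 13, 18], [11]]


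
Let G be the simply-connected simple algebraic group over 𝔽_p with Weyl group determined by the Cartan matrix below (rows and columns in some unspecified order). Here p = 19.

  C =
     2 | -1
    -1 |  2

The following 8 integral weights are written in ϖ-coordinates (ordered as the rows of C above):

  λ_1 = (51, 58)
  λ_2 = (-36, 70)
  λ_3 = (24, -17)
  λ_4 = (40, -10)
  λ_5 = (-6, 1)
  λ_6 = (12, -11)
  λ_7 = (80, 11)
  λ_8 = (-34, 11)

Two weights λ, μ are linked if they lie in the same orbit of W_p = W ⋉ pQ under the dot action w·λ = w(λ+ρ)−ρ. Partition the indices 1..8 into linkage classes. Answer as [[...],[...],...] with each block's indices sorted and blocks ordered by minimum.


A_2 Cartan matrix, 2 simple roots permuted; ρ=(1,1).

W_19-reps of the 8 weights in Ā_19 (same 2-coord order as C):

  λ_1+ρ ↦ (2, 3);  λ_2+ρ ↦ (2, 3);  λ_3+ρ ↦ (3, 10);  λ_4+ρ ↦ (3, 10);  λ_5+ρ ↦ (2, 3);  λ_6+ρ ↦ (3, 10);  λ_7+ρ ↦ (2, 5);  λ_8+ρ ↦ (2, 5)

Grouping the 8 weights by Ā_19-representative: 3 linkage classes.

[[1, 2, 5], [3, 4, 6], [7, 8]]


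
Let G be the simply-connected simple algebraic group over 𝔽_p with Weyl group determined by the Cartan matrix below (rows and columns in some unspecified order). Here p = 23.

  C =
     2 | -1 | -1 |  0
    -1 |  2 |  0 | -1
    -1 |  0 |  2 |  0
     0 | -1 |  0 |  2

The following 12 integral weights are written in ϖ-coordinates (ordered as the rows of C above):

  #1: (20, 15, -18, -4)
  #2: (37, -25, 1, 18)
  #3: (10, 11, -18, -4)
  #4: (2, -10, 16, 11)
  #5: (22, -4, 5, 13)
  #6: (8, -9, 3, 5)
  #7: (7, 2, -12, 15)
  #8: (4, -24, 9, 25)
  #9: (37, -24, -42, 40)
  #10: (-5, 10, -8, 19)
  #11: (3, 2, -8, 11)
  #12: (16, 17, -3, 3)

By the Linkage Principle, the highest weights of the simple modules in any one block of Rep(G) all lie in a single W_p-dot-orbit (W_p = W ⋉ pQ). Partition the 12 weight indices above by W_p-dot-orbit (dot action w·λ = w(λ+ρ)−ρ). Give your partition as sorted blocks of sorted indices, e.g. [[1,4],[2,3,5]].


A_4 Cartan matrix, 4 simple roots permuted; ρ=(1,1,1,1).

Each λ_j+ρ reduced to Ā_23; 4-tuples below use C's row order:

  λ_1+ρ ↦ (4, 2, 3, 11)
  λ_2+ρ ↦ (1, 6, 4, 2)
  λ_3+ρ ↦ (6, 3, 11, 3)
  λ_4+ρ ↦ (6, 3, 11, 3)
  λ_5+ρ ↦ (6, 3, 11, 3)
  λ_6+ρ ↦ (1, 6, 4, 2)
  λ_7+ρ ↦ (3, 0, 4, 12)
  λ_8+ρ ↦ (10, 5, 5, 0)
  λ_9+ρ ↦ (10, 5, 5, 0)
  λ_10+ρ ↦ (3, 0, 4, 12)
  λ_11+ρ ↦ (3, 0, 4, 12)
  λ_12+ρ ↦ (1, 6, 4, 2)

5 distinct reps among the 12 weights ⇒ 5 W_23-linkage classes:

[[1], [2, 6, 12], [3, 4, 5], [7, 10, 11], [8, 9]]


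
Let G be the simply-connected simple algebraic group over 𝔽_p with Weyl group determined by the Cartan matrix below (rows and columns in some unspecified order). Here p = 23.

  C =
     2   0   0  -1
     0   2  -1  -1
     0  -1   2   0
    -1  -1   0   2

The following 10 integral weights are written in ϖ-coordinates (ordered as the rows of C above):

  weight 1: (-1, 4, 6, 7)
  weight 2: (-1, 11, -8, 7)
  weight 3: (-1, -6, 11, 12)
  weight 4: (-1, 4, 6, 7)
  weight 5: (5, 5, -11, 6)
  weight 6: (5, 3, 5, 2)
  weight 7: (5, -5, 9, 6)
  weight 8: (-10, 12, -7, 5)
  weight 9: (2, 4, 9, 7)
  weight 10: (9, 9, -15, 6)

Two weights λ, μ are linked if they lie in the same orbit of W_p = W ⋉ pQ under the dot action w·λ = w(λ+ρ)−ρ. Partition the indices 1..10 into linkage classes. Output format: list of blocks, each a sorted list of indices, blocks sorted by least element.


A_4 Cartan matrix, 4 simple roots permuted; ρ=(1,1,1,1).

Folding the 10 weights λ_j+ρ into Ā_23 (reps in the given 4-coord order):

  λ_1 → (0, 5, 7, 8) · λ_2 → (0, 5, 7, 8) · λ_3 → (0, 5, 7, 8) · λ_4 → (0, 5, 7, 8) · λ_5 → (6, 4, 6, 3) · λ_6 → (6, 4, 6, 3) · λ_7 → (6, 4, 6, 3) · λ_8 → (6, 4, 6, 3) · λ_9 → (0, 5, 7, 8) · λ_10 → (6, 4, 6, 3)

The 10 indices split into 2 linkage classes (same alcove rep ⇔ same W_23-dot-orbit):

[[1, 2, 3, 4, 9], [5, 6, 7, 8, 10]]


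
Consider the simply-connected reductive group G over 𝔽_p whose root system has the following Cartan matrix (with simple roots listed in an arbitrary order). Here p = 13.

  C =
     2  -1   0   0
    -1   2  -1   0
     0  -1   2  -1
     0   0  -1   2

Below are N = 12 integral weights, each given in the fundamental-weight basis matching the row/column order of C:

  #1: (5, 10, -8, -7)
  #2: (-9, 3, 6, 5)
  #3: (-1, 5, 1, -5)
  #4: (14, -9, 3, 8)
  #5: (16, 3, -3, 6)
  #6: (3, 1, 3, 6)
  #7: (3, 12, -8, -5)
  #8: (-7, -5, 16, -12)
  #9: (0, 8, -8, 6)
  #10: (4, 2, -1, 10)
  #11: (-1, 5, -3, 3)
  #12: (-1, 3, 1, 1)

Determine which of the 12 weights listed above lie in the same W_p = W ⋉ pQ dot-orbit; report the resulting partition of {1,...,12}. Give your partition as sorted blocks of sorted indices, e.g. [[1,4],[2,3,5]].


Root system A_4: the 4×4 matrix C matches after relabeling.

Each λ_j+ρ reduced to Ā_13; 4-tuples below use C's row order:

  λ_1+ρ ↦ (0, 2, 4, 3);  λ_2+ρ ↦ (0, 4, 3, 2);  λ_3+ρ ↦ (0, 4, 2, 2);  λ_4+ρ ↦ (0, 4, 2, 2);  λ_5+ρ ↦ (0, 4, 2, 2);  λ_6+ρ ↦ (0, 2, 4, 3);  λ_7+ρ ↦ (0, 2, 4, 3);  λ_8+ρ ↦ (0, 2, 4, 3);  λ_9+ρ ↦ (1, 2, 7, 0);  λ_10+ρ ↦ (1, 2, 0, 5);  λ_11+ρ ↦ (0, 4, 2, 2);  λ_12+ρ ↦ (0, 4, 2, 2)

The 12 indices split into 5 linkage classes (same alcove rep ⇔ same W_13-dot-orbit):

[[1, 6, 7, 8], [2], [3, 4, 5, 11, 12], [9], [10]]


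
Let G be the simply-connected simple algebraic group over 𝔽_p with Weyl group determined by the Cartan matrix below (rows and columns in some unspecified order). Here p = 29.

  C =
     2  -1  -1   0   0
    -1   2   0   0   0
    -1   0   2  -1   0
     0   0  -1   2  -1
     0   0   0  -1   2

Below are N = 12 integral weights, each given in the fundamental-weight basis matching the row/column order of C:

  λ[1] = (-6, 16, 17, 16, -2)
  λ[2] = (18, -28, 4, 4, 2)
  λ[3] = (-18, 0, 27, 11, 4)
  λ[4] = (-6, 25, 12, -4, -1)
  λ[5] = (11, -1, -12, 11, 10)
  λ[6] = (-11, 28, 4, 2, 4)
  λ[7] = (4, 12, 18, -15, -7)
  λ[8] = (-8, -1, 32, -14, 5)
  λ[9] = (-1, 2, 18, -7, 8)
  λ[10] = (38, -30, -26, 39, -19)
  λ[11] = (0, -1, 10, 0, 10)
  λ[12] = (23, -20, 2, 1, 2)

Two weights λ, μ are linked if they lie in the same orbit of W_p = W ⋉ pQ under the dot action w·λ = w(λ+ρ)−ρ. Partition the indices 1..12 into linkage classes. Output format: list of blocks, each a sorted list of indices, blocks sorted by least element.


Dynkin diagram of C (from the 8 off-diagonal −1 entries): A_5.

Alcove-folded reps (p=29, 12 weights, presented ϖ-order):

  λ_1 → (1, 0, 11, 1, 11) · λ_2 → (5, 16, 3, 2, 0) · λ_3 → (1, 0, 11, 1, 11) · λ_4 → (5, 16, 3, 2, 0) · λ_5 → (1, 0, 11, 1, 11) · λ_6 → (5, 16, 3, 2, 0) · λ_7 → (4, 5, 1, 5, 6) · λ_8 → (0, 3, 13, 6, 3) · λ_9 → (0, 3, 13, 6, 3) · λ_10 → (4, 11, 0, 7, 3) · λ_11 → (1, 0, 11, 1, 11) · λ_12 → (5, 16, 3, 2, 0)

Linkage partition of the 12 weights (5 classes, p=29):

[[1, 3, 5, 11], [2, 4, 6, 12], [7], [8, 9], [10]]


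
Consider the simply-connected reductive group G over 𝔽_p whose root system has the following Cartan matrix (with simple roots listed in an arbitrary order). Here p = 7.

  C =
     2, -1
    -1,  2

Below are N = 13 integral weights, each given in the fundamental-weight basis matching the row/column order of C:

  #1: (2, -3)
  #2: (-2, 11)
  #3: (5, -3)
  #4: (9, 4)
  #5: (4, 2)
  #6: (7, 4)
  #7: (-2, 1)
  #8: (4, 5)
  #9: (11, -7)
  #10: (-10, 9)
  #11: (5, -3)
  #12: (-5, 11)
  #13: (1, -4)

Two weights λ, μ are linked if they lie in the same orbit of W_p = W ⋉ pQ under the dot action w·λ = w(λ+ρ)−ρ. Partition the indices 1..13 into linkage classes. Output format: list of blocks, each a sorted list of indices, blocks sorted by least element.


Cartan matrix: type A_2 (|W|=6); un-permuting the 2 rows.

Alcove-folded reps (p=7, 13 weights, presented ϖ-order):

  [1] (1, 2);  [2] (4, 2);  [3] (4, 2);  [4] (1, 2);  [5] (4, 2);  [6] (1, 1);  [7] (1, 1);  [8] (1, 2);  [9] (1, 1);  [10] (4, 2);  [11] (4, 2);  [12] (1, 2);  [13] (1, 2)

Linkage partition of the 13 weights (3 classes, p=7):

[[1, 4, 8, 12, 13], [2, 3, 5, 10, 11], [6, 7, 9]]


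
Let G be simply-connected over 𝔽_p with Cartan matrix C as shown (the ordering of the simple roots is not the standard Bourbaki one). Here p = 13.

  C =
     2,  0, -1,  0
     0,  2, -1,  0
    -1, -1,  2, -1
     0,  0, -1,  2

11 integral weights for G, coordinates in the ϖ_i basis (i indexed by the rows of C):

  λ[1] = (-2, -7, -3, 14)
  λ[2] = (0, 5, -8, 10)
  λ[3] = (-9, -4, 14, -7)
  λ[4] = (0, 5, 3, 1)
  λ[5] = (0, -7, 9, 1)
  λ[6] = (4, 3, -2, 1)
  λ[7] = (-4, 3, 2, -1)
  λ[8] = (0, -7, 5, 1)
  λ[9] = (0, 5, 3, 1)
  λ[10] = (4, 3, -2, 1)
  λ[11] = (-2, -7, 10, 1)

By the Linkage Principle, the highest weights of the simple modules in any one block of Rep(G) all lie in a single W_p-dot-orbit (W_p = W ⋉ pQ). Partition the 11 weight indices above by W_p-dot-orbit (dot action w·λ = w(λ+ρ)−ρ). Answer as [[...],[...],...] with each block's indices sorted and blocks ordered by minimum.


Dynkin diagram of C (from the 6 off-diagonal −1 entries): D_4.

Ā_13 reps of the 11 weights (D_4, coords as presented):

  1: (6, 1, 0, 4)
  2: (6, 1, 0, 4)
  3: (6, 1, 0, 4)
  4: (1, 6, 0, 2)
  5: (1, 6, 0, 2)
  6: (4, 3, 1, 1)
  7: (3, 4, 0, 0)
  8: (1, 6, 0, 2)
  9: (1, 6, 0, 2)
  10: (4, 3, 1, 1)
  11: (1, 6, 0, 2)

Partition of {1..11} into 4 W_13-dot-orbits:

[[1, 2, 3], [4, 5, 8, 9, 11], [6, 10], [7]]


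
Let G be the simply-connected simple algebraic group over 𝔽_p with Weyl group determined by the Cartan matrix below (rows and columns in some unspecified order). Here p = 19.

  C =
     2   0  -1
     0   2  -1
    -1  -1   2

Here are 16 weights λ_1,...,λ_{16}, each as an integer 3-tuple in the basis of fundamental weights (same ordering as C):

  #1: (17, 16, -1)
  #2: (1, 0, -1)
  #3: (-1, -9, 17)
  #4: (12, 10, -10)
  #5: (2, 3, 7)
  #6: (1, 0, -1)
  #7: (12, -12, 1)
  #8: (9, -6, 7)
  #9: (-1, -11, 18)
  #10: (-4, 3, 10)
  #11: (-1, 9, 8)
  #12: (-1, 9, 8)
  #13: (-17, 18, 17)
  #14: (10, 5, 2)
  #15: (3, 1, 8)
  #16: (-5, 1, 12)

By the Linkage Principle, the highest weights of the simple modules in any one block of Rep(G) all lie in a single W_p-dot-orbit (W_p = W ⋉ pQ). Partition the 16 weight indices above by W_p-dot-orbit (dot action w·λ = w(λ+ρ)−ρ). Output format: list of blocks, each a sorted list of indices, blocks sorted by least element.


Dynkin diagram of C (from the 4 off-diagonal −1 entries): A_3.

λ_j+ρ reflected into Ā_19 (⟨·,θ^∨⟩≤19); 3-tuples as given:

  1: (2, 1, 0)
  2: (2, 1, 0)
  3: (0, 8, 10)
  4: (4, 2, 9)
  5: (3, 4, 8)
  6: (2, 1, 0)
  7: (4, 2, 9)
  8: (10, 5, 3)
  9: (0, 10, 9)
  10: (3, 4, 8)
  11: (0, 10, 9)
  12: (0, 10, 9)
  13: (2, 1, 0)
  14: (10, 5, 3)
  15: (4, 2, 9)
  16: (4, 2, 9)

Partition of {1..16} into 6 W_19-dot-orbits:

[[1, 2, 6, 13], [3], [4, 7, 15, 16], [5, 10], [8, 14], [9, 11, 12]]
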